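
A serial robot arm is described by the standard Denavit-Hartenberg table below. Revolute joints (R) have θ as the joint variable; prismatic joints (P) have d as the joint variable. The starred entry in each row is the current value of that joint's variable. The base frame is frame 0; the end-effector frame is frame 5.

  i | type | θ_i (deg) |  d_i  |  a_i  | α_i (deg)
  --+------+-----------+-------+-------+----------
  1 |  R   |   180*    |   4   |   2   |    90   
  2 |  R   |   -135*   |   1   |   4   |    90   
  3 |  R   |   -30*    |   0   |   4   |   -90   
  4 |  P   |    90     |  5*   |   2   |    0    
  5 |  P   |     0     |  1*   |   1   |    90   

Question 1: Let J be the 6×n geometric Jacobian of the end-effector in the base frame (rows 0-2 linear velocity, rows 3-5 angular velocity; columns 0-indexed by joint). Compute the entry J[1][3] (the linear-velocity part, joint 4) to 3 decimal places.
prismatic axis z_3 = (0.3536,0.8660,-0.3536)
J_v[:, 3] = z_3; J_ω[:, 3] = (0,0,0)
entry J[1][3] = 0.8660

0.866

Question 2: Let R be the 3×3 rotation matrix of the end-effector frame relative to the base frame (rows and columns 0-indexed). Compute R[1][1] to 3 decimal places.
0.866

End-effector y-axis (col 1 of R) = (0.3536,0.8660,-0.3536)
R[1][1] = 0.8660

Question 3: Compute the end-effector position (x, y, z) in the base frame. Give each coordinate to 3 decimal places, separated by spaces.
after link 1: o_1 = (-2.0000, 0.0000, 4.0000)
after link 2: o_2 = (0.8284, 1.0000, 1.1716)
after link 3: o_3 = (3.2779, -1.0000, -1.2779)
after link 4: o_4 = (3.6315, 3.3301, -4.4599)
after link 5: o_5 = (3.2779, 4.1962, -5.5206)

3.278 4.196 -5.521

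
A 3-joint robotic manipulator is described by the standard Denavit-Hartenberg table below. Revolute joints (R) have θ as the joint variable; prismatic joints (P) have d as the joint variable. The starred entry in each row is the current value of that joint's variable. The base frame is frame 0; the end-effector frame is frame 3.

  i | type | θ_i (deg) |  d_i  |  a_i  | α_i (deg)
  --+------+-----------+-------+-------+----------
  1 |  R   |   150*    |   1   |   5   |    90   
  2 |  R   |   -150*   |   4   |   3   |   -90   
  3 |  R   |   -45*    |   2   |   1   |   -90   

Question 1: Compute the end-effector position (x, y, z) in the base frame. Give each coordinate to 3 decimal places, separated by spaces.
-0.062 5.471 -2.586

after link 1: o_1 = (-4.3301, 2.5000, 1.0000)
after link 2: o_2 = (-0.0801, 4.6651, -0.5000)
after link 3: o_3 = (-0.0623, 5.4712, -2.5856)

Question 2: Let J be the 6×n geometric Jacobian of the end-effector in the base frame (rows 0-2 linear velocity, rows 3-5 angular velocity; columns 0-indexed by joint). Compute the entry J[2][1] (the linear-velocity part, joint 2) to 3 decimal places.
-2.210

axis z_1 = (0.5000,0.8660,0.0000); lever o_n−o_1 = (4.2679,2.9712,-3.5856)
cross product → J_v[:, 1] = (-3.1052,1.7928,-2.2104)
J_ω[:, 1] = z_1
entry J[2][1] = -2.2104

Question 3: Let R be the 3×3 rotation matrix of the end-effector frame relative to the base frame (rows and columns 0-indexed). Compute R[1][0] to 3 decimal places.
End-effector x-axis (col 0 of R) = (0.8839,0.3062,-0.3536)
R[1][0] = 0.3062

0.306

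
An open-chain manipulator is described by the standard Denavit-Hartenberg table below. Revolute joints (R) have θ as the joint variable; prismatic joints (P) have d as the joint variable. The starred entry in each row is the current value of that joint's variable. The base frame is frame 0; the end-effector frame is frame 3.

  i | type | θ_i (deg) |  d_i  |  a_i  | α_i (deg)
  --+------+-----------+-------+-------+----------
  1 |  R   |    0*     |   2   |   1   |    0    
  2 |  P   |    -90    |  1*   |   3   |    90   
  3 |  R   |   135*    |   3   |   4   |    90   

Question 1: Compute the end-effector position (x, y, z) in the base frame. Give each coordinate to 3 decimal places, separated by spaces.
after link 1: o_1 = (1.0000, 0.0000, 2.0000)
after link 2: o_2 = (1.0000, -3.0000, 3.0000)
after link 3: o_3 = (-2.0000, -0.1716, 5.8284)

-2.000 -0.172 5.828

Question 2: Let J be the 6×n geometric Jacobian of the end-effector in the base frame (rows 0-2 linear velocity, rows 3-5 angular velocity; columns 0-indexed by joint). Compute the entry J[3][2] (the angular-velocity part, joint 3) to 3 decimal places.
axis z_2 = (-1.0000,-0.0000,0.0000); lever o_n−o_2 = (-3.0000,2.8284,2.8284)
cross product → J_v[:, 2] = (-0.0000,2.8284,-2.8284)
J_ω[:, 2] = z_2
entry J[3][2] = -1.0000

-1.000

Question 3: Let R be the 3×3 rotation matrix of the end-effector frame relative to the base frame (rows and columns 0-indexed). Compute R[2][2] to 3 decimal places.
End-effector z-axis (col 2 of R) = (0.0000,-0.7071,0.7071)
R[2][2] = 0.7071

0.707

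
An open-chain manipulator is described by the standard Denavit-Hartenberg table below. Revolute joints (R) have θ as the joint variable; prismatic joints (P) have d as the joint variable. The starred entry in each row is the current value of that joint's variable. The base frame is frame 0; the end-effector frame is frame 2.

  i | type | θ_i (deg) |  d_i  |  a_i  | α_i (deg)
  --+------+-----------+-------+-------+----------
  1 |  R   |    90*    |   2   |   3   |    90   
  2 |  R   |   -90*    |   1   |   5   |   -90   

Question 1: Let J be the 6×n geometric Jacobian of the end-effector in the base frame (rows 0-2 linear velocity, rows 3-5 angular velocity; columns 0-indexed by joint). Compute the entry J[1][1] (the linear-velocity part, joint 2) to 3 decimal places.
axis z_1 = (1.0000,-0.0000,0.0000); lever o_n−o_1 = (1.0000,0.0000,-5.0000)
cross product → J_v[:, 1] = (0.0000,5.0000,0.0000)
J_ω[:, 1] = z_1
entry J[1][1] = 5.0000

5.000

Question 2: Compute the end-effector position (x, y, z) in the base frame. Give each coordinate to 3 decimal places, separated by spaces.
1.000 3.000 -3.000

after link 1: o_1 = (0.0000, 3.0000, 2.0000)
after link 2: o_2 = (1.0000, 3.0000, -3.0000)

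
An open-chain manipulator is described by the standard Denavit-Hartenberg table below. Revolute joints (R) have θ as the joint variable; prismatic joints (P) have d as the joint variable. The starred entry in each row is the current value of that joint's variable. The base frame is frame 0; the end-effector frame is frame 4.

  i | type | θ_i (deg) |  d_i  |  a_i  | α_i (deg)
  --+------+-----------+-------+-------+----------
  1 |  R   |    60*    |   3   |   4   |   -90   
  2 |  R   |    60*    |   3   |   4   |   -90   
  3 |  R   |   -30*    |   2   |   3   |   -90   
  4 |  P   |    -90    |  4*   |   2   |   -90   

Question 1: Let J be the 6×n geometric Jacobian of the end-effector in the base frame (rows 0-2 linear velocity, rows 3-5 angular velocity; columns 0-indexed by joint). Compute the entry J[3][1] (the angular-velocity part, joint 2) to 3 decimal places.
-0.866

axis z_1 = (-0.8660,0.5000,0.0000); lever o_n−o_1 = (-0.4796,1.2410,-9.4462)
cross product → J_v[:, 1] = (-4.7231,-8.1806,-0.8349)
J_ω[:, 1] = z_1
entry J[3][1] = -0.8660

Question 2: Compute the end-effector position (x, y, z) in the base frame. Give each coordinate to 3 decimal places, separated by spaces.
1.520 4.705 -6.446

after link 1: o_1 = (2.0000, 3.4641, 3.0000)
after link 2: o_2 = (0.4019, 6.6962, -0.4641)
after link 3: o_3 = (-1.1136, 7.0712, -3.7141)
after link 4: o_4 = (1.5204, 4.7051, -6.4462)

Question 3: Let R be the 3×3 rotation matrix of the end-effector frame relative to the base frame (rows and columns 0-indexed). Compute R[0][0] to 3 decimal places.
End-effector x-axis (col 0 of R) = (-0.4330,-0.7500,-0.5000)
R[0][0] = -0.4330

-0.433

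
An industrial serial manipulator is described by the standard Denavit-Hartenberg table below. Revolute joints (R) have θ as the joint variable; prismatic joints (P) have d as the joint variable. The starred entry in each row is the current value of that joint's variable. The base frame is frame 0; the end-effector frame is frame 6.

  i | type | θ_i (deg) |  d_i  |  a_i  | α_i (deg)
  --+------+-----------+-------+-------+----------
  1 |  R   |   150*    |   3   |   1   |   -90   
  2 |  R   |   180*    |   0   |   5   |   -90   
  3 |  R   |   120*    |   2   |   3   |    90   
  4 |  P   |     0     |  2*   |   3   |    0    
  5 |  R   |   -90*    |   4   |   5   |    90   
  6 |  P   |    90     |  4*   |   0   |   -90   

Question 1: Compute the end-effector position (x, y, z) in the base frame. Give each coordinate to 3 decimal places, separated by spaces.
9.464 -0.000 -0.000

after link 1: o_1 = (-0.8660, 0.5000, 3.0000)
after link 2: o_2 = (3.4641, -2.0000, 3.0000)
after link 3: o_3 = (3.4641, 1.0000, 5.0000)
after link 4: o_4 = (5.4641, 4.0000, 5.0000)
after link 5: o_5 = (9.4641, 4.0000, -0.0000)
after link 6: o_6 = (9.4641, -0.0000, -0.0000)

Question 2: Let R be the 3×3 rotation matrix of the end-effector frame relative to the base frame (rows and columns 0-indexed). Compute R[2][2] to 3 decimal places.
1.000

End-effector z-axis (col 2 of R) = (0.0000,-0.0000,1.0000)
R[2][2] = 1.0000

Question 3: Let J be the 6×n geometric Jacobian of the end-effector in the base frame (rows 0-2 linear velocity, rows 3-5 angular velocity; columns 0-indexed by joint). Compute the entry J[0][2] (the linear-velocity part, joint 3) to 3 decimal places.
-2.000

axis z_2 = (0.0000,-0.0000,1.0000); lever o_n−o_2 = (6.0000,2.0000,-3.0000)
cross product → J_v[:, 2] = (-2.0000,6.0000,0.0000)
J_ω[:, 2] = z_2
entry J[0][2] = -2.0000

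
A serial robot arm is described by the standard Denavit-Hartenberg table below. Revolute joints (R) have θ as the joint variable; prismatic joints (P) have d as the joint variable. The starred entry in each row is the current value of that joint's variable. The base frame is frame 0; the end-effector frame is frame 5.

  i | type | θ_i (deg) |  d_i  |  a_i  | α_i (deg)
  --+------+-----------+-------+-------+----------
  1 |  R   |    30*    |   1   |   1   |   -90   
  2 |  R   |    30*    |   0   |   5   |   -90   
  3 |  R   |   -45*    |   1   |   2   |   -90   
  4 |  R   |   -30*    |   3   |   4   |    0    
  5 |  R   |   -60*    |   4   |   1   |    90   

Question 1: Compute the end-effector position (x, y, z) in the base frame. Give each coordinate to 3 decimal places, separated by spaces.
10.037 4.541 -9.371

after link 1: o_1 = (0.8660, 0.5000, 1.0000)
after link 2: o_2 = (4.6160, 2.6651, -1.5000)
after link 3: o_3 = (4.5366, 4.2522, -3.0731)
after link 4: o_4 = (6.9346, 6.0156, -7.0906)
after link 5: o_5 = (10.0371, 4.5409, -9.3708)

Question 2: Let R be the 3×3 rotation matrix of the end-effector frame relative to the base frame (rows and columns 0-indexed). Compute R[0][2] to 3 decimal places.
-0.177

End-effector z-axis (col 2 of R) = (-0.1768,-0.9186,0.3536)
R[0][2] = -0.1768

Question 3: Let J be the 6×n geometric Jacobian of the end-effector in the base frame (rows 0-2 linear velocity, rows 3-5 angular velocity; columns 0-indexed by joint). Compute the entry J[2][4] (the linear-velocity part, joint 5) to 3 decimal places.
axis z_4 = (0.8839,-0.3062,-0.3536); lever o_n−o_4 = (3.1025,-1.4747,-2.2802)
cross product → J_v[:, 4] = (0.1768,0.9186,-0.3536)
J_ω[:, 4] = z_4
entry J[2][4] = -0.3536

-0.354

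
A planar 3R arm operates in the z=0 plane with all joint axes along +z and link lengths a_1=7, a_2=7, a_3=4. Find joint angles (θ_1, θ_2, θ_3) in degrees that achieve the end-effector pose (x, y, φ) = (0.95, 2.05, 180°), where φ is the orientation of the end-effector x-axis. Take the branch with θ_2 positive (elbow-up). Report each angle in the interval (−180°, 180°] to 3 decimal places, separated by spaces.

-45.003 134.999 90.004

wrist centre = target − a_3·(cos φ, sin φ) = (4.9500, 2.0500)
cos θ_2 = (28.7050−7²−7²)/(2·7·7) = -0.7071; θ_2 = 134.9988° (elbow-up)
β = atan2(2.0500,4.9500) = 22.4965°; ψ = atan2(4.9499,2.0504) = 67.4994°
θ_1 = β − ψ = -45.0029°
θ_3 = φ − θ_1 − θ_2 = 90.0041° (wrapped to (-180°,180°])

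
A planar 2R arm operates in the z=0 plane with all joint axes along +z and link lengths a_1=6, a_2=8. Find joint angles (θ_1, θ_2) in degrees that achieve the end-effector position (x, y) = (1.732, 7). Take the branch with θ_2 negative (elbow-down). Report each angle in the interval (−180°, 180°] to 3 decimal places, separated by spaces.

150.000 -120.000

cos θ_2 = (51.9998−6²−8²)/(2·6·8) = -0.5000; θ_2 = -120.0001° (elbow-down)
β = atan2(7.0000,1.7320) = 76.1025°; ψ = atan2(-6.9282,2.0000) = -73.8980°
θ_1 = β − ψ = 150.0005°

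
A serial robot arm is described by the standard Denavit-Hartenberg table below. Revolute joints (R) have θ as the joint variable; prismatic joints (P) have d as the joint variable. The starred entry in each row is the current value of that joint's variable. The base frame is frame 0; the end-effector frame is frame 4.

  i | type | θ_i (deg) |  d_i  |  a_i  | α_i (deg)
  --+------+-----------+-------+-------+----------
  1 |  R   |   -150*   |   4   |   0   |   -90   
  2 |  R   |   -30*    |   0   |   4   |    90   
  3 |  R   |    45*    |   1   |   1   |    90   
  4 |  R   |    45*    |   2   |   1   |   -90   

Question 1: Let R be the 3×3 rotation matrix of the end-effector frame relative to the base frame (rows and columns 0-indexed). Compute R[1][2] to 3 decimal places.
End-effector z-axis (col 2 of R) = (0.4312,0.8263,0.3624)
R[1][2] = 0.8263

0.826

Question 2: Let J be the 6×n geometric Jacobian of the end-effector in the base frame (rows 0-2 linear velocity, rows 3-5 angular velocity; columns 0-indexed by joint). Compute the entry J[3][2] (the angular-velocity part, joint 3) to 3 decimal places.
0.433

axis z_2 = (0.4330,0.2500,0.8660); lever o_n−o_2 = (-1.3303,-0.5289,2.7891)
cross product → J_v[:, 2] = (1.1553,-2.3598,0.1036)
J_ω[:, 2] = z_2
entry J[3][2] = 0.4330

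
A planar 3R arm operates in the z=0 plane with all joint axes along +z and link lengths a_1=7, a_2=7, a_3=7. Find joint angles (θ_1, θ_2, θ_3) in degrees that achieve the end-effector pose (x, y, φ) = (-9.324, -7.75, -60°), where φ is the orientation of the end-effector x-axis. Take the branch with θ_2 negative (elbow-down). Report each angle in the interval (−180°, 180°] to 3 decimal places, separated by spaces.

wrist centre = target − a_3·(cos φ, sin φ) = (-12.8240, -1.6878)
cos θ_2 = (167.3037−7²−7²)/(2·7·7) = 0.7072; θ_2 = -44.9940° (elbow-down)
β = atan2(-1.6878,-12.8240) = -172.5021°; ψ = atan2(-4.9492,11.9503) = -22.4970°
θ_1 = β − ψ = -150.0051°
θ_3 = φ − θ_1 − θ_2 = 134.9992° (wrapped to (-180°,180°])

-150.005 -44.994 134.999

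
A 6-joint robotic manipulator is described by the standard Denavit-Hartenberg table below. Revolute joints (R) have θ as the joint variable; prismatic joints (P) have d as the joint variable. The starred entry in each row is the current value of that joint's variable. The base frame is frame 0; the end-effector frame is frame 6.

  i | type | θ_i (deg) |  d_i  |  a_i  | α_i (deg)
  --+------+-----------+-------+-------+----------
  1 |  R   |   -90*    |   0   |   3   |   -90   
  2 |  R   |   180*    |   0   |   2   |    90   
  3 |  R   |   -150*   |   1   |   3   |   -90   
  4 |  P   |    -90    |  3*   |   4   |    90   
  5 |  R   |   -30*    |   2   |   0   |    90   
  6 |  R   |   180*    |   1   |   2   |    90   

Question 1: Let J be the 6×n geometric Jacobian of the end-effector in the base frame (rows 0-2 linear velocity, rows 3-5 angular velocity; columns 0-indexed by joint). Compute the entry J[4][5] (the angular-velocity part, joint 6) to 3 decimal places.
-0.433

axis z_5 = (0.7500,-0.4330,0.5000); lever o_n−o_5 = (-0.1160,0.0670,2.2321)
cross product → J_v[:, 5] = (-1.0000,-1.7321,0.0000)
J_ω[:, 5] = z_5
entry J[4][5] = -0.4330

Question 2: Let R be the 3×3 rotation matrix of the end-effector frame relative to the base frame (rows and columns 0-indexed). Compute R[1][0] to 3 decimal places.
End-effector x-axis (col 0 of R) = (-0.4330,0.2500,0.8660)
R[1][0] = 0.2500

0.250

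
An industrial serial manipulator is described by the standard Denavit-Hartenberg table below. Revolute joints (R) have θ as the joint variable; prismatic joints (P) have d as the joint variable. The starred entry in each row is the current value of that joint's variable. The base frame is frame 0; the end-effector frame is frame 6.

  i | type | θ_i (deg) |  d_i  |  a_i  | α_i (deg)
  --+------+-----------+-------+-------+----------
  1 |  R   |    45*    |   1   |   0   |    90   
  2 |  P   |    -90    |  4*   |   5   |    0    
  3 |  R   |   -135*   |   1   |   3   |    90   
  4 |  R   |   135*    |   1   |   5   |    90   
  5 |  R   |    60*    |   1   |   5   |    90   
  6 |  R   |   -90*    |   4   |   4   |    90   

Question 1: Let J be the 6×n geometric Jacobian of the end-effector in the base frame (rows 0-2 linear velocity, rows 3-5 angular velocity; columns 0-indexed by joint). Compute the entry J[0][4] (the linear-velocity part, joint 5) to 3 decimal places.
axis z_4 = (0.1464,-0.8536,0.5000); lever o_n−o_4 = (5.8164,2.8523,-2.8344)
cross product → J_v[:, 4] = (0.9932,3.3233,5.3823)
J_ω[:, 4] = z_4
entry J[0][4] = 0.9932

0.993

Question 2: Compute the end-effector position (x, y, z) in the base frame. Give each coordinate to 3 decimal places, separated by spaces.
after link 1: o_1 = (0.0000, 0.0000, 1.0000)
after link 2: o_2 = (2.8284, -2.8284, -4.0000)
after link 3: o_3 = (2.0355, -5.0355, -1.8787)
after link 4: o_4 = (6.8033, -5.2678, -3.6716)
after link 5: o_5 = (11.2487, -4.3224, -1.3597)
after link 6: o_6 = (12.6197, -2.4155, -6.5060)

12.620 -2.415 -6.506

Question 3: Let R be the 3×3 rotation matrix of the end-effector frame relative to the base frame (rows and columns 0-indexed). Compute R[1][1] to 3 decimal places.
-0.377

End-effector y-axis (col 1 of R) = (0.4892,-0.3768,-0.7866)
R[1][1] = -0.3768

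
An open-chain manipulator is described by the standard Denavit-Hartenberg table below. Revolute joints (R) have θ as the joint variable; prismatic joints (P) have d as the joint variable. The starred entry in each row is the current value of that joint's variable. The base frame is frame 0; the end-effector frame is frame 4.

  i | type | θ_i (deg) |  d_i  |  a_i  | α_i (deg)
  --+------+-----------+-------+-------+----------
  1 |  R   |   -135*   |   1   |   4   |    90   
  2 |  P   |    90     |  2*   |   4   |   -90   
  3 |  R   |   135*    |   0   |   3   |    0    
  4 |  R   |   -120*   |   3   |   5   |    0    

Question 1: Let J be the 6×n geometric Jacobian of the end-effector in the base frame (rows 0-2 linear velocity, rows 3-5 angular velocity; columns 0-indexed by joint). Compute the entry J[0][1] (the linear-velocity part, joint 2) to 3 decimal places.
-0.707

prismatic axis z_1 = (-0.7071,0.7071,0.0000)
J_v[:, 1] = z_1; J_ω[:, 1] = (0,0,0)
entry J[0][1] = -0.7071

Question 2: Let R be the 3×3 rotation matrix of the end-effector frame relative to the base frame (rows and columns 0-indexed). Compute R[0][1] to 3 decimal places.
End-effector y-axis (col 1 of R) = (0.6830,-0.6830,-0.2588)
R[0][1] = 0.6830

0.683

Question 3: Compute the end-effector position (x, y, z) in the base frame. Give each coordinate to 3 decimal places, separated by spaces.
0.294 -1.708 7.708

after link 1: o_1 = (-2.8284, -2.8284, 1.0000)
after link 2: o_2 = (-4.2426, -1.4142, 5.0000)
after link 3: o_3 = (-2.7426, -2.9142, 2.8787)
after link 4: o_4 = (0.2937, -1.7080, 7.7083)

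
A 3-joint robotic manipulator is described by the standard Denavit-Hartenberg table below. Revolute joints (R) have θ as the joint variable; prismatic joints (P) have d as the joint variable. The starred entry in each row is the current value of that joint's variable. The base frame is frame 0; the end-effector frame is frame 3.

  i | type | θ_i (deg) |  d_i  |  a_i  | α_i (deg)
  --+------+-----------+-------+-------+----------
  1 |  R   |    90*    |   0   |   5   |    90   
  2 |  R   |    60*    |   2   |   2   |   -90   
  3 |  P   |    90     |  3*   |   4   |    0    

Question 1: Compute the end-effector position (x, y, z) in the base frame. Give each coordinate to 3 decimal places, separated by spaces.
-2.000 3.402 3.232

after link 1: o_1 = (0.0000, 5.0000, 0.0000)
after link 2: o_2 = (2.0000, 6.0000, 1.7321)
after link 3: o_3 = (-2.0000, 3.4019, 3.2321)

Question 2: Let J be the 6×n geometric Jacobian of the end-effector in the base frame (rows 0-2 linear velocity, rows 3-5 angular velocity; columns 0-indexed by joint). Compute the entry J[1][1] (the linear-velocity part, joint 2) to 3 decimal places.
axis z_1 = (1.0000,-0.0000,0.0000); lever o_n−o_1 = (-2.0000,-1.5981,3.2321)
cross product → J_v[:, 1] = (-0.0000,-3.2321,-1.5981)
J_ω[:, 1] = z_1
entry J[1][1] = -3.2321

-3.232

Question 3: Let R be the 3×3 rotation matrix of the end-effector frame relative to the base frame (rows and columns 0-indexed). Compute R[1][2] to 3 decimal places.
-0.866

End-effector z-axis (col 2 of R) = (-0.0000,-0.8660,0.5000)
R[1][2] = -0.8660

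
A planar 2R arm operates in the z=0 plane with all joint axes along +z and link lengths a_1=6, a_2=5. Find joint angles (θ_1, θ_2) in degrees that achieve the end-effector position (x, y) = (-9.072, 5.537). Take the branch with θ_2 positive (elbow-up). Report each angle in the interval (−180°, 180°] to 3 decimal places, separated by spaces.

134.996 30.004

cos θ_2 = (112.9596−6²−5²)/(2·6·5) = 0.8660; θ_2 = 30.0038° (elbow-up)
β = atan2(5.5370,-9.0720) = 148.6026°; ψ = atan2(2.5003,10.3300) = 13.6063°
θ_1 = β − ψ = 134.9963°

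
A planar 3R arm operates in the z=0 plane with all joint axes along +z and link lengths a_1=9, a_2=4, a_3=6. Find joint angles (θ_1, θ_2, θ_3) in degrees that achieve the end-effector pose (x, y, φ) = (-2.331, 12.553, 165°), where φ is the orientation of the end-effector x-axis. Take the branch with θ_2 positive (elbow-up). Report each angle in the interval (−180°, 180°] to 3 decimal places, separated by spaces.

wrist centre = target − a_3·(cos φ, sin φ) = (3.4646, 11.0001)
cos θ_2 = (133.0050−9²−4²)/(2·9·4) = 0.5001; θ_2 = 59.9954° (elbow-up)
β = atan2(11.0001,3.4646) = 72.5178°; ψ = atan2(3.4639,11.0003) = 17.4790°
θ_1 = β − ψ = 55.0388°
θ_3 = φ − θ_1 − θ_2 = 49.9658° (wrapped to (-180°,180°])

55.039 59.995 49.966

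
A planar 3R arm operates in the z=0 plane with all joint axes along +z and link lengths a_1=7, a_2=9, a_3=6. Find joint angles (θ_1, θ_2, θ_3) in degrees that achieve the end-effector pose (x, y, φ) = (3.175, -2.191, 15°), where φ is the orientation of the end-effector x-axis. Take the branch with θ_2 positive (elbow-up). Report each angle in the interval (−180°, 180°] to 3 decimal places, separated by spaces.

wrist centre = target − a_3·(cos φ, sin φ) = (-2.6206, -3.7439)
cos θ_2 = (20.8842−7²−9²)/(2·7·9) = -0.8660; θ_2 = 149.9969° (elbow-up)
β = atan2(-3.7439,-2.6206) = -124.9901°; ψ = atan2(4.5004,-0.7940) = 100.0054°
θ_1 = β − ψ = -224.9956°
θ_3 = φ − θ_1 − θ_2 = 89.9986° (wrapped to (-180°,180°])

135.004 149.997 89.999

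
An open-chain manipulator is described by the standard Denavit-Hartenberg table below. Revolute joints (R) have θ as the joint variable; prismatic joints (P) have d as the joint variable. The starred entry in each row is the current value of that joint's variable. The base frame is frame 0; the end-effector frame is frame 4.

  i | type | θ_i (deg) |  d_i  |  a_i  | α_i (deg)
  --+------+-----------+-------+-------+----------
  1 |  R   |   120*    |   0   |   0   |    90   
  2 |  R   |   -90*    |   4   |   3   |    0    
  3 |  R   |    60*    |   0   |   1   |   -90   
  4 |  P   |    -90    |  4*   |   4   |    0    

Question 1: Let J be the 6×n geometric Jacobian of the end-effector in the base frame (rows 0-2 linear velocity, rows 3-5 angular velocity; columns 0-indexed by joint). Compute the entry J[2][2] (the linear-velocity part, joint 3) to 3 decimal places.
2.866

axis z_2 = (0.8660,0.5000,0.0000); lever o_n−o_2 = (2.0311,4.4821,2.9641)
cross product → J_v[:, 2] = (1.4821,-2.5670,2.8660)
J_ω[:, 2] = z_2
entry J[2][2] = 2.8660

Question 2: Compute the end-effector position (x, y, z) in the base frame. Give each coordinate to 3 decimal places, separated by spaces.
after link 1: o_1 = (0.0000, 0.0000, 0.0000)
after link 2: o_2 = (3.4641, 2.0000, -3.0000)
after link 3: o_3 = (3.0311, 2.7500, -3.5000)
after link 4: o_4 = (5.4952, 6.4821, -0.0359)

5.495 6.482 -0.036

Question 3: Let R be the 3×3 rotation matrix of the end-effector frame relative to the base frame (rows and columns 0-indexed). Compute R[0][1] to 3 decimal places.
-0.433

End-effector y-axis (col 1 of R) = (-0.4330,0.7500,-0.5000)
R[0][1] = -0.4330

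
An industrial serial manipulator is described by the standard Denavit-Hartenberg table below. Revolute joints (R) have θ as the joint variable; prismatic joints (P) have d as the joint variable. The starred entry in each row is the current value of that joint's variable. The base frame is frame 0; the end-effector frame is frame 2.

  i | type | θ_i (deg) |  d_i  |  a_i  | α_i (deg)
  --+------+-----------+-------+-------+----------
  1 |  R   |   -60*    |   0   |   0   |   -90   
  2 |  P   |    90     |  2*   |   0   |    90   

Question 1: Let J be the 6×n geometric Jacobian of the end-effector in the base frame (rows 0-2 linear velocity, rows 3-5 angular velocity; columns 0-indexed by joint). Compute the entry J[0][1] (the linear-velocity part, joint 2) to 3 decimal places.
prismatic axis z_1 = (0.8660,0.5000,0.0000)
J_v[:, 1] = z_1; J_ω[:, 1] = (0,0,0)
entry J[0][1] = 0.8660

0.866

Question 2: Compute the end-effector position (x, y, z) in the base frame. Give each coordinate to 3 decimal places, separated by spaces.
after link 1: o_1 = (0.0000, 0.0000, 0.0000)
after link 2: o_2 = (1.7321, 1.0000, 0.0000)

1.732 1.000 0.000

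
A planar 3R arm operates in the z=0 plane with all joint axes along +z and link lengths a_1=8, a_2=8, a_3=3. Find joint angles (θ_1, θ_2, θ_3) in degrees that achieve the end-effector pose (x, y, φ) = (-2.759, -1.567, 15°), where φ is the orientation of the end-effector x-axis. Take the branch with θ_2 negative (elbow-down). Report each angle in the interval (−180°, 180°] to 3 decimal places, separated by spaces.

wrist centre = target − a_3·(cos φ, sin φ) = (-5.6568, -2.3435)
cos θ_2 = (37.4909−8²−8²)/(2·8·8) = -0.7071; θ_2 = -134.9996° (elbow-down)
β = atan2(-2.3435,-5.6568) = -157.4970°; ψ = atan2(-5.6569,2.3432) = -67.4998°
θ_1 = β − ψ = -89.9972°
θ_3 = φ − θ_1 − θ_2 = -120.0032° (wrapped to (-180°,180°])

-89.997 -135.000 -120.003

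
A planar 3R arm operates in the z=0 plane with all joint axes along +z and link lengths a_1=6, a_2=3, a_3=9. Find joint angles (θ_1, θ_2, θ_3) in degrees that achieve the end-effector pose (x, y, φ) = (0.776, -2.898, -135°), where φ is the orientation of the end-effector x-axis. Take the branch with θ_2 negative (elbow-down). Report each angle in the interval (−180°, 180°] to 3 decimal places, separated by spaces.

45.004 -60.015 -119.989

wrist centre = target − a_3·(cos φ, sin φ) = (7.1400, 3.4660)
cos θ_2 = (62.9919−6²−3²)/(2·6·3) = 0.4998; θ_2 = -60.0148° (elbow-down)
β = atan2(3.4660,7.1400) = 25.8934°; ψ = atan2(-2.5985,7.4993) = -19.1108°
θ_1 = β − ψ = 45.0042°
θ_3 = φ − θ_1 − θ_2 = -119.9894° (wrapped to (-180°,180°])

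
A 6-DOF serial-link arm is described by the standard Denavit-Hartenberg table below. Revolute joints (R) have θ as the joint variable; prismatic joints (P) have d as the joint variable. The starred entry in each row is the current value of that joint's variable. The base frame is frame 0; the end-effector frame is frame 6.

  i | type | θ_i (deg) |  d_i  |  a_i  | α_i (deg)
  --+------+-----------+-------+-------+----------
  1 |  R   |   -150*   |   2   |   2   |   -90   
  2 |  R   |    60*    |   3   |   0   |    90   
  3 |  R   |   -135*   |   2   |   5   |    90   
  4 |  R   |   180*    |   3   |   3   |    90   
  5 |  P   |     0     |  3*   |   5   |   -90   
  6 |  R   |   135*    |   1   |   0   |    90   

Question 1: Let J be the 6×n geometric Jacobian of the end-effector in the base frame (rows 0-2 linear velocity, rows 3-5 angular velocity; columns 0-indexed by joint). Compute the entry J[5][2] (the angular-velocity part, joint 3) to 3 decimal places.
axis z_2 = (-0.7500,-0.4330,0.5000); lever o_n−o_2 = (-0.9689,-6.2749,3.1124)
cross product → J_v[:, 2] = (1.7898,1.8498,4.2866)
J_ω[:, 2] = z_2
entry J[5][2] = 0.5000

0.500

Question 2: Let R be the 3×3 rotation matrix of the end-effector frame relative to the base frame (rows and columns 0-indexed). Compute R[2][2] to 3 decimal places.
-0.787

End-effector z-axis (col 2 of R) = (0.5638,-0.2518,-0.7866)
R[2][2] = -0.7866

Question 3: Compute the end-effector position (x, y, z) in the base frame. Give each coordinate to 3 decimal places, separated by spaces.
-1.201 -9.873 5.112

after link 1: o_1 = (-1.7321, -1.0000, 2.0000)
after link 2: o_2 = (-0.2321, -3.5981, 2.0000)
after link 3: o_3 = (-1.9689, -0.5184, 6.0619)
after link 4: o_4 = (0.1524, -4.1926, 6.0619)
after link 5: o_5 = (-1.8607, -9.4374, 4.5000)
after link 6: o_6 = (-1.2010, -9.8730, 5.1124)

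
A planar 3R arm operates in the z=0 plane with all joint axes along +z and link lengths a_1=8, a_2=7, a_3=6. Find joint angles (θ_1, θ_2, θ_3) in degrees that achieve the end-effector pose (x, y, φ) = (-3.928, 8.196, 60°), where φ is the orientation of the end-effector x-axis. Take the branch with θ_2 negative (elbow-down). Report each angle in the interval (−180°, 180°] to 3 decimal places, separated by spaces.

-149.999 -120.002 -29.999

wrist centre = target − a_3·(cos φ, sin φ) = (-6.9280, 2.9998)
cos θ_2 = (56.9963−8²−7²)/(2·8·7) = -0.5000; θ_2 = -120.0022° (elbow-down)
β = atan2(2.9998,-6.9280) = 156.5872°; ψ = atan2(-6.0620,4.4998) = -53.4140°
θ_1 = β − ψ = 210.0013°
θ_3 = φ − θ_1 − θ_2 = -29.9991° (wrapped to (-180°,180°])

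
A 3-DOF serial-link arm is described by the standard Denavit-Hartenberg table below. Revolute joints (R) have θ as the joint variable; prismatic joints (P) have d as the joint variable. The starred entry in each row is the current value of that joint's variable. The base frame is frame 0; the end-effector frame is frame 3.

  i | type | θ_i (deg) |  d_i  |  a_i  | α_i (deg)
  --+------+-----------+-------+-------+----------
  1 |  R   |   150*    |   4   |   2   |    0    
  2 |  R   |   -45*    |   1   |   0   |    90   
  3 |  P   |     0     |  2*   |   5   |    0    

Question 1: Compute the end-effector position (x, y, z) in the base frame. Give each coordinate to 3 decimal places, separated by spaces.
after link 1: o_1 = (-1.7321, 1.0000, 4.0000)
after link 2: o_2 = (-1.7321, 1.0000, 5.0000)
after link 3: o_3 = (-1.0943, 6.3473, 5.0000)

-1.094 6.347 5.000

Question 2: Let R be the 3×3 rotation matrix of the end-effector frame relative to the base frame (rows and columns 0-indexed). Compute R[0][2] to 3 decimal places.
0.966

End-effector z-axis (col 2 of R) = (0.9659,0.2588,0.0000)
R[0][2] = 0.9659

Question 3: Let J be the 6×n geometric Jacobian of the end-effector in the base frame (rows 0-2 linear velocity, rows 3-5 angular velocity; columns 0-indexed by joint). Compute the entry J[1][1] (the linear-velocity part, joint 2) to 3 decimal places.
axis z_1 = (0.0000,0.0000,1.0000); lever o_n−o_1 = (0.6378,5.3473,1.0000)
cross product → J_v[:, 1] = (-5.3473,0.6378,0.0000)
J_ω[:, 1] = z_1
entry J[1][1] = 0.6378

0.638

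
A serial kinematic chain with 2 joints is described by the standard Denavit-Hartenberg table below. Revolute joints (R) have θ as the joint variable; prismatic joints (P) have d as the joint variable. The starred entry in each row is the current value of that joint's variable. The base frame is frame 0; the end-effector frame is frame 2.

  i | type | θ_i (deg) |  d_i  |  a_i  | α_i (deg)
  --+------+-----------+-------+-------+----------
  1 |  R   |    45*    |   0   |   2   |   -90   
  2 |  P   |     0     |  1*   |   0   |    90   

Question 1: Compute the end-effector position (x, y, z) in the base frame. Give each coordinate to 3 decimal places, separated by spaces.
0.707 2.121 0.000

after link 1: o_1 = (1.4142, 1.4142, 0.0000)
after link 2: o_2 = (0.7071, 2.1213, 0.0000)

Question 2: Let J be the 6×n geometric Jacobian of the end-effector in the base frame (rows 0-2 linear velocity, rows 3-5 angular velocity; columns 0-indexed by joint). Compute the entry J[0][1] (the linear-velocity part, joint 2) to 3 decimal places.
-0.707

prismatic axis z_1 = (-0.7071,0.7071,0.0000)
J_v[:, 1] = z_1; J_ω[:, 1] = (0,0,0)
entry J[0][1] = -0.7071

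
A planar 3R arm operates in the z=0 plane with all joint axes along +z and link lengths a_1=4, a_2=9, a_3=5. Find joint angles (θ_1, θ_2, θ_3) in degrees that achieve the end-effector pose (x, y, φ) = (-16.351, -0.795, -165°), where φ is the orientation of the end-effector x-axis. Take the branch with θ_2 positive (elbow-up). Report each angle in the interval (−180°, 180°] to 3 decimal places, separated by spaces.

134.994 60.008 -0.002

wrist centre = target − a_3·(cos φ, sin φ) = (-11.5214, 0.4991)
cos θ_2 = (132.9911−4²−9²)/(2·4·9) = 0.4999; θ_2 = 60.0082° (elbow-up)
β = atan2(0.4991,-11.5214) = 177.5196°; ψ = atan2(7.7949,8.4989) = 42.5259°
θ_1 = β − ψ = 134.9936°
θ_3 = φ − θ_1 − θ_2 = -0.0018° (wrapped to (-180°,180°])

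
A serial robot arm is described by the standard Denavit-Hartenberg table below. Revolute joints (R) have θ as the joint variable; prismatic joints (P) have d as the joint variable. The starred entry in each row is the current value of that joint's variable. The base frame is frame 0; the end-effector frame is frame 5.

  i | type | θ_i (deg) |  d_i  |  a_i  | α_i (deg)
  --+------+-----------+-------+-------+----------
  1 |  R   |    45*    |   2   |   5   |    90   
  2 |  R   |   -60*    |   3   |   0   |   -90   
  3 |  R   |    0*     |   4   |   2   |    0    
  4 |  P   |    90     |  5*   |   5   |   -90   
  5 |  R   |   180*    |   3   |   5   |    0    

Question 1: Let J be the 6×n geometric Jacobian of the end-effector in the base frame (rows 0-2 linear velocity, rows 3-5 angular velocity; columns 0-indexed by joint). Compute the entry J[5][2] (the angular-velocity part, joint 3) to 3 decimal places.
0.500

axis z_2 = (0.6124,0.6124,0.5000); lever o_n−o_2 = (5.1578,5.1578,5.3660)
cross product → J_v[:, 2] = (0.7071,-0.7071,0.0000)
J_ω[:, 2] = z_2
entry J[5][2] = 0.5000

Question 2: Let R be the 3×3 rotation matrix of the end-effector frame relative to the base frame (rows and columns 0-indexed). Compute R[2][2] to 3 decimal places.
0.866

End-effector z-axis (col 2 of R) = (-0.3536,-0.3536,0.8660)
R[2][2] = 0.8660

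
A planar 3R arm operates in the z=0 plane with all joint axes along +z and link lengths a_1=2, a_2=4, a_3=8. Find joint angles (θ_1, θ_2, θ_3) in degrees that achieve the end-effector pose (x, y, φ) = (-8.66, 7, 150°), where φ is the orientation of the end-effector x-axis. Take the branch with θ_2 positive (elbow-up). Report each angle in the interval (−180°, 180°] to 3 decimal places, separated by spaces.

wrist centre = target − a_3·(cos φ, sin φ) = (-1.7318, 3.0000)
cos θ_2 = (11.9991−2²−4²)/(2·2·4) = -0.5001; θ_2 = 120.0036° (elbow-up)
β = atan2(3.0000,-1.7318) = 119.9964°; ψ = atan2(3.4640,-0.0002) = 90.0036°
θ_1 = β − ψ = 29.9927°
θ_3 = φ − θ_1 − θ_2 = 0.0036° (wrapped to (-180°,180°])

29.993 120.004 0.004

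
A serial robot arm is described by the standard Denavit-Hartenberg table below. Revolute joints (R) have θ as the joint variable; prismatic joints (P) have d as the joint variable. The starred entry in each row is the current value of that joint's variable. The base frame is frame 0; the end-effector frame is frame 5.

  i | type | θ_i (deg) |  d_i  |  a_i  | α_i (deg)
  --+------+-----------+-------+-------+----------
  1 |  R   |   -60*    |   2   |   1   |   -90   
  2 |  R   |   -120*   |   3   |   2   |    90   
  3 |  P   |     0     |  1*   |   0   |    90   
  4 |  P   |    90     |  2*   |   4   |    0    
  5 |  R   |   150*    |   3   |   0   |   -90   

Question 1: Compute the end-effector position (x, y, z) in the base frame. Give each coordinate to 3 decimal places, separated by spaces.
-3.897 2.750 1.232

after link 1: o_1 = (0.5000, -0.8660, 2.0000)
after link 2: o_2 = (2.5981, 1.5000, 3.7321)
after link 3: o_3 = (2.1651, 2.2500, 3.2321)
after link 4: o_4 = (-1.2990, 4.2500, 1.2321)
after link 5: o_5 = (-3.8971, 2.7500, 1.2321)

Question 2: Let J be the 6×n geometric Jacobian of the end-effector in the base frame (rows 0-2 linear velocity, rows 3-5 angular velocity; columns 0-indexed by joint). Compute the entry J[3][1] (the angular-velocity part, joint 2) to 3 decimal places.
0.866

axis z_1 = (0.8660,0.5000,0.0000); lever o_n−o_1 = (-4.3971,3.6160,-0.7679)
cross product → J_v[:, 1] = (-0.3840,0.6651,5.3301)
J_ω[:, 1] = z_1
entry J[3][1] = 0.8660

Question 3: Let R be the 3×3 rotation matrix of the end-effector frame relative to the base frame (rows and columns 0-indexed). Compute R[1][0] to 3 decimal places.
-0.866

End-effector x-axis (col 0 of R) = (0.5000,-0.8660,-0.0000)
R[1][0] = -0.8660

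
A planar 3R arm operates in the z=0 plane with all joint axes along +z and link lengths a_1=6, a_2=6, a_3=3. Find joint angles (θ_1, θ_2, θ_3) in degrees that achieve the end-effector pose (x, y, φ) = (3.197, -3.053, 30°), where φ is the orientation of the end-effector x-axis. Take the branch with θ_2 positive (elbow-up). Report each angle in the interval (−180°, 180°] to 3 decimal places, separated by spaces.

-150.006 135.000 45.006

wrist centre = target − a_3·(cos φ, sin φ) = (0.5989, -4.5530)
cos θ_2 = (21.0885−6²−6²)/(2·6·6) = -0.7071; θ_2 = 134.9998° (elbow-up)
β = atan2(-4.5530,0.5989) = -82.5061°; ψ = atan2(4.2427,1.7574) = 67.4999°
θ_1 = β − ψ = -150.0059°
θ_3 = φ − θ_1 − θ_2 = 45.0062° (wrapped to (-180°,180°])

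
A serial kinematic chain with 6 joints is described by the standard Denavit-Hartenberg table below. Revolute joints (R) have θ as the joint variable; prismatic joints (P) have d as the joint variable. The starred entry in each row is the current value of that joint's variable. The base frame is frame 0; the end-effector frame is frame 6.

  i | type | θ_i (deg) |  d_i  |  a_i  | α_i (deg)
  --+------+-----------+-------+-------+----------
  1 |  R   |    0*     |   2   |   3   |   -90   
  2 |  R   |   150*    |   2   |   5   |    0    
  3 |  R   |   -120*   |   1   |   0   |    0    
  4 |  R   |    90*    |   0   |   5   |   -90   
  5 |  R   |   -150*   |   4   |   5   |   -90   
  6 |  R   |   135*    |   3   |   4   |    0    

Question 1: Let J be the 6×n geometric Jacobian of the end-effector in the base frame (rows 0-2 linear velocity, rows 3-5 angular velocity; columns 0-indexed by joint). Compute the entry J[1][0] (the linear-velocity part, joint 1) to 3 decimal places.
axis z_0 = ẑ; lever o_n−o_0 = (-4.6544,6.6839,-3.9147)
cross product → J_v[:, 0] = (-6.6839,-4.6544,0.0000)
J_ω[:, 0] = z_0
entry J[1][0] = -4.6544

-4.654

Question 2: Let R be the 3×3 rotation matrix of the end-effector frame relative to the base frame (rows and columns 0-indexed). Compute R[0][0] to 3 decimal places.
0.306

End-effector x-axis (col 0 of R) = (0.3062,-0.3536,-0.8839)
R[0][0] = 0.3062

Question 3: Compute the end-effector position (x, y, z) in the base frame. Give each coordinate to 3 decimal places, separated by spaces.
after link 1: o_1 = (3.0000, 0.0000, 2.0000)
after link 2: o_2 = (-1.3301, 2.0000, -0.5000)
after link 3: o_3 = (-1.3301, 3.0000, -0.5000)
after link 4: o_4 = (-3.8301, 3.0000, -4.8301)
after link 5: o_5 = (-5.1292, 5.5000, 0.9199)
after link 6: o_6 = (-4.6544, 6.6839, -3.9147)

-4.654 6.684 -3.915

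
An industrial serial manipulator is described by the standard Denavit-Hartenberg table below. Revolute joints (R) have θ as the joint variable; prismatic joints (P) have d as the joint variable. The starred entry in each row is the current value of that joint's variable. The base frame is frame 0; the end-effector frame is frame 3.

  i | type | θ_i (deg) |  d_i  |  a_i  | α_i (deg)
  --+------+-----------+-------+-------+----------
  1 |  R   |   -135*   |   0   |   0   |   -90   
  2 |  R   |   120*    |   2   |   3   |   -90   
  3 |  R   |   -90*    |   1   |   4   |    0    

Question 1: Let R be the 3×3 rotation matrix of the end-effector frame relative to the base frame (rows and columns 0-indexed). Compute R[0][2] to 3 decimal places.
0.612

End-effector z-axis (col 2 of R) = (0.6124,0.6124,0.5000)
R[0][2] = 0.6124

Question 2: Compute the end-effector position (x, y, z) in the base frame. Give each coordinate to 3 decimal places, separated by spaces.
after link 1: o_1 = (0.0000, 0.0000, 0.0000)
after link 2: o_2 = (2.4749, -0.3536, -2.5981)
after link 3: o_3 = (5.9157, -2.5696, -2.0981)

5.916 -2.570 -2.098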